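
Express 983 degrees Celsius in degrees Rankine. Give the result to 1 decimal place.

°R = (°C + 273.15) × 9/5.
Applying the formula gives 2261.1 °R.

2261.1 °R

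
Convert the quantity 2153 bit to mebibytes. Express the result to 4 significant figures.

0.0002567 MiB

1 bit = 1.19209 × 10^-7 mebibytes.
2153 × 1.19209 × 10^-7 ≈ 0.0002567 MiB.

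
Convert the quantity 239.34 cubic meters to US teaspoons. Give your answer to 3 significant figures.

1 m³ = 202884 US tsp.
Thus 239.34 × 202884 ≈ 4.86e+7 US tsp.

4.86e+7 US tsp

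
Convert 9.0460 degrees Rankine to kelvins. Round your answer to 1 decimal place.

5.0 kelvins

°R = K × 9/5.
Applying the formula gives 5.0 K.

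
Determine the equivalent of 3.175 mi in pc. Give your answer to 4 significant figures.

1 mi = 5.21553e-14 parsecs.
Thus 3.175 × 5.21553e-14 ≈ 1.656e-13 pc.

1.656e-13 pc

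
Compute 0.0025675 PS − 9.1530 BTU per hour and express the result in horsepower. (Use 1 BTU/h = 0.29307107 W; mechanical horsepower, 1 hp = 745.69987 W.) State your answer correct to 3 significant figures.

0.0025675 PS = 0.00253238 hp and 9.1530 BTU/h = 0.00359726 hp.
0.00253238 − 0.00359726 ≈ -0.00106 hp.

-0.00106 horsepower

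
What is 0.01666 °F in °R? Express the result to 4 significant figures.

459.7 °R

°R = °F + 459.67.
Applying the formula gives 459.7 °R.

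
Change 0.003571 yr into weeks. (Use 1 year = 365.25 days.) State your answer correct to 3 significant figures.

0.186 wk

1 yr = 52.1786 wk.
Thus 0.003571 × 52.1786 ≈ 0.186 wk.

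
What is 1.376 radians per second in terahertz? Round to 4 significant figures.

2.190e-13 THz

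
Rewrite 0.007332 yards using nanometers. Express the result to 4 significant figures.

6.704e+6 nanometers

1 yd = 9.14400e+8 nm.
So 0.007332 × 9.14400e+8 ≈ 6.704e+6 nm.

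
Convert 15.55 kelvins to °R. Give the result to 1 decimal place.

28.0 °R

°R = K × 9/5.
Applying the formula gives 28.0 °R.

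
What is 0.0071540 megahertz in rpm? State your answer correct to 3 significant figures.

429000 rpm

1 MHz = 6.00000e+7 rpm.
0.0071540 × 6.00000e+7 ≈ 429000 rpm.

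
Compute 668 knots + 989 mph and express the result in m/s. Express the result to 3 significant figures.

668 kn = 343.649 m/s and 989 mph = 442.123 m/s.
343.649 + 442.123 ≈ 786 m/s.

786 m/s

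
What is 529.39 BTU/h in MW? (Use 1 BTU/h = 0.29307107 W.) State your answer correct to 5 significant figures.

1 BTU per hour = 2.93071 × 10^-7 megawatts.
Then 529.39 × 2.93071 × 10^-7 ≈ 0.00015515 MW.

0.00015515 megawatts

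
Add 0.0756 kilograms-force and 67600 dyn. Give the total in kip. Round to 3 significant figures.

0.000319 kips

0.0756 kgf = 0.000166669 kip and 67600 dyn = 0.000151971 kip.
0.000166669 + 0.000151971 ≈ 0.000319 kip.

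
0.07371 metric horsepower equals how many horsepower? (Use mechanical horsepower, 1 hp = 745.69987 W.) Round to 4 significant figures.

0.07270 horsepower

1 metric horsepower = 0.986320 hp.
Thus 0.07371 × 0.986320 ≈ 0.07270 hp.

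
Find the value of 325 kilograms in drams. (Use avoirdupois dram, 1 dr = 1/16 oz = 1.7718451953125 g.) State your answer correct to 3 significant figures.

1 kilogram = 564.383 dr.
So 325 × 564.383 ≈ 183000 dr.

183000 dr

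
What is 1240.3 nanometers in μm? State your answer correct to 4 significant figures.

1.240 micrometers

1 nanometer = 0.00100000 micrometers.
1240.3 × 0.00100000 ≈ 1.240 μm.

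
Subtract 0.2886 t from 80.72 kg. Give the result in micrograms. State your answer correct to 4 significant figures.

80.72 kg = 8.07200e+10 μg and 0.2886 t = 2.88600e+11 μg.
8.07200e+10 − 2.88600e+11 ≈ -2.079e+11 μg.

-2.079e+11 μg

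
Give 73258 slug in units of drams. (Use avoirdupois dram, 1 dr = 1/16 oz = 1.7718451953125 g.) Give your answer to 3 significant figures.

6.03e+8 dr

1 slug = 8236.56 dr.
So 73258 × 8236.56 ≈ 6.03e+8 dr.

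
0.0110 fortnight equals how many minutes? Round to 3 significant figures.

222 min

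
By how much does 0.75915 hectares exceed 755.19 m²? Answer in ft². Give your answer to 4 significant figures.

73590 square feet

0.75915 ha = 81714.2 ft² and 755.19 m² = 8128.80 ft².
81714.2 − 8128.80 ≈ 73590 ft².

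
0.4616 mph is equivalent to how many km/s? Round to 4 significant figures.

1 mile per hour = 0.000447040 km/s.
So 0.4616 × 0.000447040 ≈ 0.0002064 km/s.

0.0002064 kilometers per second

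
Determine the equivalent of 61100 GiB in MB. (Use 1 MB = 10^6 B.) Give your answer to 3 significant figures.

1 gibibyte = 1073.74 megabytes.
61100 × 1073.74 ≈ 6.56 × 10^7 MB.

6.56 × 10^7 megabytes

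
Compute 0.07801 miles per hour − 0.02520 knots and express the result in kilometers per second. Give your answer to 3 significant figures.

0.07801 mph = 3.48736 × 10^-5 km/s and 0.02520 kn = 1.29640 × 10^-5 km/s.
3.48736 × 10^-5 − 1.29640 × 10^-5 ≈ 2.19 × 10^-5 km/s.

2.19 × 10^-5 kilometers per second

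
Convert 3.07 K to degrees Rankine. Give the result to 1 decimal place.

5.5 degrees Rankine

°R = K × 9/5.
Applying the formula gives 5.5 °R.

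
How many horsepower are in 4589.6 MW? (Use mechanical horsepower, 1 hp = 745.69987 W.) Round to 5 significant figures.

6.1548e+6 hp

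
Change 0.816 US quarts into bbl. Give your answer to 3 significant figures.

0.00486 bbl

1 US qt = 0.00595238 bbl.
So 0.816 × 0.00595238 ≈ 0.00486 bbl.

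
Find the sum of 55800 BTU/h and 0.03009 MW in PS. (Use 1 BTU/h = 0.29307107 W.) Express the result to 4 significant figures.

55800 BTU/h = 22.2344 PS and 0.03009 MW = 40.9110 PS.
22.2344 + 40.9110 ≈ 63.15 PS.

63.15 PS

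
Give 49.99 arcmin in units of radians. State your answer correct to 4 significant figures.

0.01454 radians

1 arcminute = 0.000290888 rad.
Then 49.99 × 0.000290888 ≈ 0.01454 rad.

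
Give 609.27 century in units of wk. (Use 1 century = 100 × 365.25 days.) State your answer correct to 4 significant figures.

1 century = 5217.86 weeks.
Thus 609.27 × 5217.86 ≈ 3.179e+6 wk.

3.179e+6 wk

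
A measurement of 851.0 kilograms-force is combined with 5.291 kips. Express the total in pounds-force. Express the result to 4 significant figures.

7167 pounds-force

851.0 kgf = 1876.13 lbf and 5.291 kip = 5291.00 lbf.
1876.13 + 5291.00 ≈ 7167 lbf.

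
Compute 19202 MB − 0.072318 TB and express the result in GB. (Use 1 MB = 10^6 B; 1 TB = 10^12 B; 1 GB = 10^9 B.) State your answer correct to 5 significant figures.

19202 MB = 19.2020 GB and 0.072318 TB = 72.3180 GB.
19.2020 − 72.3180 ≈ -53.116 GB.

-53.116 gigabytes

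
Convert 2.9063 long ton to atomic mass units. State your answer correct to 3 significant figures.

1.78e+30 u

1 long ton = 6.11878e+29 atomic mass units.
2.9063 × 6.11878e+29 ≈ 1.78e+30 u.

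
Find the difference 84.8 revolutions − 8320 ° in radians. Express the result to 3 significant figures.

388 radians

84.8 rev = 532.814 rad and 8320 ° = 145.211 rad.
532.814 − 145.211 ≈ 388 rad.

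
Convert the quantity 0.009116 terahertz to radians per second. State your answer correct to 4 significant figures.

5.728 × 10^10 rad/s

1 terahertz = 6.28319 × 10^12 radians per second.
Thus 0.009116 × 6.28319 × 10^12 ≈ 5.728 × 10^10 rad/s.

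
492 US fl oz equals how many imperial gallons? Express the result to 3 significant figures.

1 US fluid ounce = 0.00650527 imperial gallons.
492 × 0.00650527 ≈ 3.20 imp gal.

3.20 imp gal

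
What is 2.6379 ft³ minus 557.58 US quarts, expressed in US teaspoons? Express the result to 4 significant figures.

-91900 US teaspoons

2.6379 ft³ = 15154.8 US tsp and 557.58 US qt = 107055 US tsp.
15154.8 − 107055 ≈ -91900 US tsp.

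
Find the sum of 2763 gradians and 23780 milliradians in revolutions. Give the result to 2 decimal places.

2763 grad = 6.90750 rev and 23780 mrad = 3.78470 rev.
6.90750 + 3.78470 ≈ 10.69 rev.

10.69 revolutions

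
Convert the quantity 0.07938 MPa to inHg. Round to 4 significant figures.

23.44 inHg

1 megapascal = 295.300 inHg.
0.07938 × 295.300 ≈ 23.44 inHg.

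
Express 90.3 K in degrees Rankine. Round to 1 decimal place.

162.5 °R

°R = K × 9/5.
Applying the formula gives 162.5 °R.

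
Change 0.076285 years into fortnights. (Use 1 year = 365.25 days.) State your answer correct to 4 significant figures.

1.990 fortnights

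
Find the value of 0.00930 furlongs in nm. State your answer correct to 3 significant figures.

1 furlong = 2.01168e+11 nm.
0.00930 × 2.01168e+11 ≈ 1.87e+9 nm.

1.87e+9 nm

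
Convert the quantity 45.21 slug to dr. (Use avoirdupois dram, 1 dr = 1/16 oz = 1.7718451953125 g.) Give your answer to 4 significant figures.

372400 dr

1 slug = 8236.56 dr.
45.21 × 8236.56 ≈ 372400 dr.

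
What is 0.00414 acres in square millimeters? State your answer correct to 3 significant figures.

1 acre = 4.04686e+9 square millimeters.
So 0.00414 × 4.04686e+9 ≈ 1.68e+7 mm².

1.68e+7 mm²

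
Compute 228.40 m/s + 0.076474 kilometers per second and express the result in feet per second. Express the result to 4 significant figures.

228.40 m/s = 749.344 ft/s and 0.076474 km/s = 250.899 ft/s.
749.344 + 250.899 ≈ 1000 ft/s.

1000 ft/s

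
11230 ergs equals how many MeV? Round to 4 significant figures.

1 erg = 624151 MeV.
11230 × 624151 ≈ 7.009 × 10^9 MeV.

7.009 × 10^9 MeV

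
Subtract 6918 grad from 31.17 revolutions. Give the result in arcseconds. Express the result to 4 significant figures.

1.798 × 10^7 arcseconds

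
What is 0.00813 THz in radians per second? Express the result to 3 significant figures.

5.11 × 10^10 rad/s

1 THz = 6.28319 × 10^12 rad/s.
0.00813 × 6.28319 × 10^12 ≈ 5.11 × 10^10 rad/s.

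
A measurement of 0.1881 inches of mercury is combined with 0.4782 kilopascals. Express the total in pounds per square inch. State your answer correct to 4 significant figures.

0.1617 psi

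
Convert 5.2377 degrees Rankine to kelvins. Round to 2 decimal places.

2.91 K

°R = K × 9/5.
Applying the formula gives 2.91 K.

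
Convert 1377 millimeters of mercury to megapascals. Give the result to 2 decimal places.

0.18 megapascals

1 millimeter of mercury = 0.000133322 MPa.
Thus 1377 × 0.000133322 ≈ 0.18 MPa.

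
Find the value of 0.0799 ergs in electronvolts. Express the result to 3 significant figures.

1 erg = 6.24151e+11 eV.
0.0799 × 6.24151e+11 ≈ 4.99e+10 eV.

4.99e+10 eV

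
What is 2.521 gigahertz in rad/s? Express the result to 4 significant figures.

1.584 × 10^10 radians per second

1 GHz = 6.28319 × 10^9 rad/s.
Then 2.521 × 6.28319 × 10^9 ≈ 1.584 × 10^10 rad/s.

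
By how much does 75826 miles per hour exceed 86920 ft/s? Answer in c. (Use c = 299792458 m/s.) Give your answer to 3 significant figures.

75826 mph = 0.000113069 c and 86920 ft/s = 8.83719e-5 c.
0.000113069 − 8.83719e-5 ≈ 2.47e-5 c.

2.47e-5 c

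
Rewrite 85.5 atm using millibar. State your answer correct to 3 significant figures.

86600 millibar

1 atmosphere = 1013.25 mbar.
So 85.5 × 1013.25 ≈ 86600 mbar.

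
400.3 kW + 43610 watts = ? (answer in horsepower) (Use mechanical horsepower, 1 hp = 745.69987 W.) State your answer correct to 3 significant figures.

595 hp

400.3 kW = 536.811 hp and 43610 W = 58.4820 hp.
536.811 + 58.4820 ≈ 595 hp.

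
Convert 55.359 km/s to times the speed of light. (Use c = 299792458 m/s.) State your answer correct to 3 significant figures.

0.000185 c

1 km/s = 3.33564 × 10^-6 times the speed of light.
55.359 × 3.33564 × 10^-6 ≈ 0.000185 c.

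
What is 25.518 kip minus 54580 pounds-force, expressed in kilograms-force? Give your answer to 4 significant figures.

25.518 kip = 11574.8 kgf and 54580 lbf = 24757.1 kgf.
11574.8 − 24757.1 ≈ -13180 kgf.

-13180 kgf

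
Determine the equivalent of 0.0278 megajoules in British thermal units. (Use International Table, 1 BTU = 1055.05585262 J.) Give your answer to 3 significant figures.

26.3 BTU

1 MJ = 947.817 BTU.
So 0.0278 × 947.817 ≈ 26.3 BTU.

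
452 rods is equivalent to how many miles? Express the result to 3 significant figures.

1 rod = 0.00312500 mi.
Then 452 × 0.00312500 ≈ 1.41 mi.

1.41 miles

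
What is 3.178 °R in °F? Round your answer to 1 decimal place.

°R = °F + 459.67.
Applying the formula gives -456.5 °F.

-456.5 degrees Fahrenheit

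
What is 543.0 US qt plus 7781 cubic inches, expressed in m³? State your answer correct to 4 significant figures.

0.6414 m³

543.0 US qt = 0.513870 m³ and 7781 in³ = 0.127508 m³.
0.513870 + 0.127508 ≈ 0.6414 m³.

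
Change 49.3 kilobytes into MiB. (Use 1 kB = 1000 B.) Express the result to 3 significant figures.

0.0470 MiB

1 kB = 0.000953674 mebibytes.
So 49.3 × 0.000953674 ≈ 0.0470 MiB.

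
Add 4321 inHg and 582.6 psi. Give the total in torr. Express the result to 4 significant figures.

139900 torr

4321 inHg = 109753 torr and 582.6 psi = 30129.1 torr.
109753 + 30129.1 ≈ 139900 torr.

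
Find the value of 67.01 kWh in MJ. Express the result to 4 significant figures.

1 kWh = 3.60000 megajoules.
So 67.01 × 3.60000 ≈ 241.2 MJ.

241.2 MJ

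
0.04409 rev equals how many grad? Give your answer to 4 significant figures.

17.64 grad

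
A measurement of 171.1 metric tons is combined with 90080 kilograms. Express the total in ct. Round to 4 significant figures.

1.306 × 10^9 carats

171.1 t = 8.55500 × 10^8 ct and 90080 kg = 4.50400 × 10^8 ct.
8.55500 × 10^8 + 4.50400 × 10^8 ≈ 1.306 × 10^9 ct.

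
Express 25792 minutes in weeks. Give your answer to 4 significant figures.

1 minute = 9.92063 × 10^-5 weeks.
25792 × 9.92063 × 10^-5 ≈ 2.559 wk.

2.559 wk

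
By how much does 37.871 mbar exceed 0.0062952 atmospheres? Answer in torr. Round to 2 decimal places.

23.62 torr

37.871 mbar = 28.4056 torr and 0.0062952 atm = 4.78435 torr.
28.4056 − 4.78435 ≈ 23.62 torr.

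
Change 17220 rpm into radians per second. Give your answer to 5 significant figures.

1 rpm = 0.104720 radians per second.
17220 × 0.104720 ≈ 1803.3 rad/s.

1803.3 radians per second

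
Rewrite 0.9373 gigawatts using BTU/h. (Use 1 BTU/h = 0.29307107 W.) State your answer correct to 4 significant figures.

3.198e+9 BTU per hour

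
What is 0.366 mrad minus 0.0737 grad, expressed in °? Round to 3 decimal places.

-0.045 degrees

0.366 mrad = 0.0209703 ° and 0.0737 grad = 0.0663300 °.
0.0209703 − 0.0663300 ≈ -0.045 °.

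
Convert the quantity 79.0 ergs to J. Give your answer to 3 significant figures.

7.90e-6 J

1 erg = 1.00000e-7 J.
So 79.0 × 1.00000e-7 ≈ 7.90e-6 J.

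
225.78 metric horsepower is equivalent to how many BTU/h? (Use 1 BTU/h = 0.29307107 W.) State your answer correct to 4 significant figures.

566600 BTU per hour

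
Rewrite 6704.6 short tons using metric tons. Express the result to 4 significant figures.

6082 t

1 short ton = 0.907185 metric tons.
Then 6704.6 × 0.907185 ≈ 6082 t.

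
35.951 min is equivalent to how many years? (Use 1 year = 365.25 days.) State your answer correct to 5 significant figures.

1 min = 1.90129e-6 yr.
35.951 × 1.90129e-6 ≈ 6.8353e-5 yr.

6.8353e-5 yr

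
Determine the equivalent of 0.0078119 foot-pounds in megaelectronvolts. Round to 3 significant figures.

6.61e+10 megaelectronvolts

1 ft·lbf = 8.46235e+12 megaelectronvolts.
0.0078119 × 8.46235e+12 ≈ 6.61e+10 MeV.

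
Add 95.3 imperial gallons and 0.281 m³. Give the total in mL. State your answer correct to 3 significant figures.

95.3 imp gal = 433242 mL and 0.281 m³ = 281000 mL.
433242 + 281000 ≈ 714000 mL.

714000 mL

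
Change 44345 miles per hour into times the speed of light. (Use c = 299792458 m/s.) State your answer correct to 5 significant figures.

6.6126e-5 c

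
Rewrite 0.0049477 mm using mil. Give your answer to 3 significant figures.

0.195 mil

1 millimeter = 39.3701 mil.
0.0049477 × 39.3701 ≈ 0.195 mil.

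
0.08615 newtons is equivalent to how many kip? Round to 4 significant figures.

1 newton = 0.000224809 kip.
Then 0.08615 × 0.000224809 ≈ 1.937 × 10^-5 kip.

1.937 × 10^-5 kips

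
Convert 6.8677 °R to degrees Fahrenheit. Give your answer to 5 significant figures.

°R = °F + 459.67.
Applying the formula gives -452.80 °F.

-452.80 °F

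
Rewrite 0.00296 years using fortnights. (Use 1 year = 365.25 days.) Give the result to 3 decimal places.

0.077 fortnight

1 yr = 26.0893 fortnight.
Thus 0.00296 × 26.0893 ≈ 0.077 fortnight.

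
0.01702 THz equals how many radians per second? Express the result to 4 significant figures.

1 THz = 6.28319e+12 radians per second.
Then 0.01702 × 6.28319e+12 ≈ 1.069e+11 rad/s.

1.069e+11 radians per second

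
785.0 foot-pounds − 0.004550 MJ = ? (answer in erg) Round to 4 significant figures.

785.0 ft·lbf = 1.06432 × 10^10 erg and 0.004550 MJ = 4.55000 × 10^10 erg.
1.06432 × 10^10 − 4.55000 × 10^10 ≈ -3.486 × 10^10 erg.

-3.486 × 10^10 ergs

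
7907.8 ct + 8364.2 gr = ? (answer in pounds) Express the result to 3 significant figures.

7907.8 ct = 3.48674 lb and 8364.2 gr = 1.19489 lb.
3.48674 + 1.19489 ≈ 4.68 lb.

4.68 lb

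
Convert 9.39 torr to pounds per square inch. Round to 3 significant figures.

0.182 psi

1 torr = 0.0193368 psi.
9.39 × 0.0193368 ≈ 0.182 psi.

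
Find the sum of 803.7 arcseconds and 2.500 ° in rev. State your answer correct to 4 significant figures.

803.7 arcsec = 0.000620139 rev and 2.500 ° = 0.00694444 rev.
0.000620139 + 0.00694444 ≈ 0.007565 rev.

0.007565 rev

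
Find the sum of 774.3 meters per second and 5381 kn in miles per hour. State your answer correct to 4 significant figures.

7924 mph

774.3 m/s = 1732.06 mph and 5381 kn = 6192.34 mph.
1732.06 + 6192.34 ≈ 7924 mph.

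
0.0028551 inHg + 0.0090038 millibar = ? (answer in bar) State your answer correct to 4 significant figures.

0.0001057 bar

0.0028551 inHg = 9.66848e-5 bar and 0.0090038 mbar = 9.00380e-6 bar.
9.66848e-5 + 9.00380e-6 ≈ 0.0001057 bar.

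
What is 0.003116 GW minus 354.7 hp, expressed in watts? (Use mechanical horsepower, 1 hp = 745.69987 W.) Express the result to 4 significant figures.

2.852 × 10^6 watts

0.003116 GW = 3116000 W and 354.7 hp = 264499.7 W.
3116000 − 264499.7 ≈ 2.852 × 10^6 W.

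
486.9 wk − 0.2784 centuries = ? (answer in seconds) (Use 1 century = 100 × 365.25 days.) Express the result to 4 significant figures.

-5.841 × 10^8 s

486.9 wk = 2.94477 × 10^8 s and 0.2784 century = 8.78564 × 10^8 s.
2.94477 × 10^8 − 8.78564 × 10^8 ≈ -5.841 × 10^8 s.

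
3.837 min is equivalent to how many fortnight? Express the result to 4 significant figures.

0.0001903 fortnight

1 minute = 4.96032e-5 fortnights.
So 3.837 × 4.96032e-5 ≈ 0.0001903 fortnight.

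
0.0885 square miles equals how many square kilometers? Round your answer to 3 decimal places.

0.229 square kilometers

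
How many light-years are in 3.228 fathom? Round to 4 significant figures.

1 fathom = 1.93304 × 10^-16 ly.
So 3.228 × 1.93304 × 10^-16 ≈ 6.240 × 10^-16 ly.

6.240 × 10^-16 ly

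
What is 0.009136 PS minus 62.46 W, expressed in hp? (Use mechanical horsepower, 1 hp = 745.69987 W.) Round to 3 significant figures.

0.009136 PS = 0.00901102 hp and 62.46 W = 0.0837602 hp.
0.00901102 − 0.0837602 ≈ -0.0747 hp.

-0.0747 hp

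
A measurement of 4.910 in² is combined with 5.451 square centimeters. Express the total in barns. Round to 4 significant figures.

4.910 in² = 3.16774 × 10^25 barn and 5.451 cm² = 5.45100 × 10^24 barn.
3.16774 × 10^25 + 5.45100 × 10^24 ≈ 3.713 × 10^25 barn.

3.713 × 10^25 barn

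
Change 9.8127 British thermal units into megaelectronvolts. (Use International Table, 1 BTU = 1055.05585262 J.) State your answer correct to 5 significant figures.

1 British thermal unit = 6.58514 × 10^15 MeV.
Thus 9.8127 × 6.58514 × 10^15 ≈ 6.4618 × 10^16 MeV.

6.4618 × 10^16 MeV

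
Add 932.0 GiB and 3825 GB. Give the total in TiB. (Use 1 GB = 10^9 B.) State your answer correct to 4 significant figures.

4.389 tebibytes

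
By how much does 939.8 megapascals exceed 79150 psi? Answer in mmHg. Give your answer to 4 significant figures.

2.956e+6 millimeters of mercury

939.8 MPa = 7.04908e+6 mmHg and 79150 psi = 4.09324e+6 mmHg.
7.04908e+6 − 4.09324e+6 ≈ 2.956e+6 mmHg.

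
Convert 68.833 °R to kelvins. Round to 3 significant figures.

38.2 K

°R = K × 9/5.
Applying the formula gives 38.2 K.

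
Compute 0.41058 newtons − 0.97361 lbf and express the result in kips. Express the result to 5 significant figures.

0.41058 N = 9.23021 × 10^-5 kip and 0.97361 lbf = 0.000973610 kip.
9.23021 × 10^-5 − 0.000973610 ≈ -0.00088131 kip.

-0.00088131 kip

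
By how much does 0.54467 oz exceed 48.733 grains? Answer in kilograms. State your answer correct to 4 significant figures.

0.01228 kilograms

0.54467 oz = 0.0154411 kg and 48.733 gr = 0.00315785 kg.
0.0154411 − 0.00315785 ≈ 0.01228 kg.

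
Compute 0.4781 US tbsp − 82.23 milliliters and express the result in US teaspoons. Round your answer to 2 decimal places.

0.4781 US tbsp = 1.43430 US tsp and 82.23 mL = 16.6832 US tsp.
1.43430 − 16.6832 ≈ -15.25 US tsp.

-15.25 US teaspoons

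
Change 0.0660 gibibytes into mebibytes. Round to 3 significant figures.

1 gibibyte = 1024.00 mebibytes.
So 0.0660 × 1024.00 ≈ 67.6 MiB.

67.6 MiB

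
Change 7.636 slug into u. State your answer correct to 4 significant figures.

1 slug = 8.78865e+27 u.
So 7.636 × 8.78865e+27 ≈ 6.711e+28 u.

6.711e+28 u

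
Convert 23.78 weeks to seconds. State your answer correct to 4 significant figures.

1.438e+7 seconds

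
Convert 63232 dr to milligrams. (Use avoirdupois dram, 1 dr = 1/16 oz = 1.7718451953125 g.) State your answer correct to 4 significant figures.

1.120 × 10^8 mg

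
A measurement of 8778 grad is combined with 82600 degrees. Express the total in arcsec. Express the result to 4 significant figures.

8778 grad = 2.84407e+7 arcsec and 82600 ° = 2.97360e+8 arcsec.
2.84407e+7 + 2.97360e+8 ≈ 3.258e+8 arcsec.

3.258e+8 arcsec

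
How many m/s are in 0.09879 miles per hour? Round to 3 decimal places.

0.044 m/s

1 mph = 0.447040 m/s.
Thus 0.09879 × 0.447040 ≈ 0.044 m/s.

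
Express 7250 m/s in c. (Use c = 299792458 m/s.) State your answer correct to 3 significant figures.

2.42 × 10^-5 times the speed of light

1 meter per second = 3.33564 × 10^-9 times the speed of light.
So 7250 × 3.33564 × 10^-9 ≈ 2.42 × 10^-5 c.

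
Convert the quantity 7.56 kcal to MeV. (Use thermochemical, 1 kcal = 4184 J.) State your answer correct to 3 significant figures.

1 kcal = 2.61145 × 10^16 MeV.
7.56 × 2.61145 × 10^16 ≈ 1.97 × 10^17 MeV.

1.97 × 10^17 MeV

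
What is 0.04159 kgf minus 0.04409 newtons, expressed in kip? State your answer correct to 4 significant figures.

8.178e-5 kip

0.04159 kgf = 9.16903e-5 kip and 0.04409 N = 9.91183e-6 kip.
9.16903e-5 − 9.91183e-6 ≈ 8.178e-5 kip.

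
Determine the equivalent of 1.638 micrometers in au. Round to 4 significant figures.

1.095e-17 astronomical units

1 μm = 6.68459e-18 astronomical units.
1.638 × 6.68459e-18 ≈ 1.095e-17 au.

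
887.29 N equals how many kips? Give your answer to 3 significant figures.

0.199 kip

1 newton = 0.000224809 kip.
So 887.29 × 0.000224809 ≈ 0.199 kip.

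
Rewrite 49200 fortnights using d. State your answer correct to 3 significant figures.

1 fortnight = 14.0000 days.
So 49200 × 14.0000 ≈ 689000 d.

689000 d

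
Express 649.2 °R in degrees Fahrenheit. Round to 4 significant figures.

189.5 degrees Fahrenheit

°R = °F + 459.67.
Applying the formula gives 189.5 °F.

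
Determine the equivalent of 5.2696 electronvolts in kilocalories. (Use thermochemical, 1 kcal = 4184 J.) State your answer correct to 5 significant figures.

2.0179e-22 kcal

1 eV = 3.82929e-23 kilocalories.
Then 5.2696 × 3.82929e-23 ≈ 2.0179e-22 kcal.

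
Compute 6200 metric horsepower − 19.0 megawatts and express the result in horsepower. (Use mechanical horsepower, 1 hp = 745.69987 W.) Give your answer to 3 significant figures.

6200 PS = 6115.18 hp and 19.0 MW = 25479.4 hp.
6115.18 − 25479.4 ≈ -19400 hp.

-19400 horsepower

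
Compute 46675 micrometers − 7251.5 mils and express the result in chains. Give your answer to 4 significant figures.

-0.006836 chains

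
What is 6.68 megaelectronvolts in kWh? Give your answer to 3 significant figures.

2.97e-19 kilowatt-hours

1 MeV = 4.45049e-20 kWh.
So 6.68 × 4.45049e-20 ≈ 2.97e-19 kWh.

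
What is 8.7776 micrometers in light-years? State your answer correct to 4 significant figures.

9.278 × 10^-22 light-years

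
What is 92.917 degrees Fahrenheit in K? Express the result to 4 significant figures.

K = (°F + 459.67) × 5/9.
Applying the formula gives 307.0 K.

307.0 kelvins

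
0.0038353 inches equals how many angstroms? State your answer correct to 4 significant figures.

1 inch = 2.54000e+8 angstroms.
Thus 0.0038353 × 2.54000e+8 ≈ 974200 Å.

974200 angstroms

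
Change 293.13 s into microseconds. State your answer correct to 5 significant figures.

1 s = 1.00000 × 10^6 μs.
Thus 293.13 × 1.00000 × 10^6 ≈ 2.9313 × 10^8 μs.

2.9313 × 10^8 μs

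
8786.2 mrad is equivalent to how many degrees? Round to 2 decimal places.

503.41 °

1 mrad = 0.0572958 degrees.
Thus 8786.2 × 0.0572958 ≈ 503.41 °.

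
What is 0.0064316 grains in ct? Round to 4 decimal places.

0.0021 ct

1 grain = 0.323995 carats.
So 0.0064316 × 0.323995 ≈ 0.0021 ct.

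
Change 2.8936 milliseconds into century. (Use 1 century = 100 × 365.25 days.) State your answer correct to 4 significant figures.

1 millisecond = 3.16881e-13 century.
So 2.8936 × 3.16881e-13 ≈ 9.169e-13 century.

9.169e-13 century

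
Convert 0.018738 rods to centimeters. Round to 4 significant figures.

1 rod = 502.920 centimeters.
0.018738 × 502.920 ≈ 9.424 cm.

9.424 centimeters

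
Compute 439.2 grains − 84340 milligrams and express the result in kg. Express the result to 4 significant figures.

-0.05588 kg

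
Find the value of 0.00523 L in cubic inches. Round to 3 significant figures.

1 L = 61.0237 in³.
So 0.00523 × 61.0237 ≈ 0.319 in³.

0.319 in³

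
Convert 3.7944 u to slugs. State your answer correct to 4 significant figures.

1 atomic mass unit = 1.13783e-28 slug.
Thus 3.7944 × 1.13783e-28 ≈ 4.317e-28 slug.

4.317e-28 slug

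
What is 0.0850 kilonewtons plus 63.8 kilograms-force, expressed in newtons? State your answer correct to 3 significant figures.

711 newtons

0.0850 kN = 85.0000 N and 63.8 kgf = 625.664 N.
85.0000 + 625.664 ≈ 711 N.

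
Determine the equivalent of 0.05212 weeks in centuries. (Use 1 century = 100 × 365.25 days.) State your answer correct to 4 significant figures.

9.989 × 10^-6 centuries

1 wk = 0.000191650 centuries.
Then 0.05212 × 0.000191650 ≈ 9.989 × 10^-6 century.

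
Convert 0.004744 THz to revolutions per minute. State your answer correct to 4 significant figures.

2.846 × 10^11 rpm

1 terahertz = 6.00000 × 10^13 revolutions per minute.
Thus 0.004744 × 6.00000 × 10^13 ≈ 2.846 × 10^11 rpm.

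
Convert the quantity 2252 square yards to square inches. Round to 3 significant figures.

2.92e+6 in²

1 yd² = 1296.00 square inches.
2252 × 1296.00 ≈ 2.92e+6 in².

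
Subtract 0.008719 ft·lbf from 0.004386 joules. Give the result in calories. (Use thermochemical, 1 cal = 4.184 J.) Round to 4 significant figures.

-0.001777 calories

0.004386 J = 0.00104828 cal and 0.008719 ft·lbf = 0.00282538 cal.
0.00104828 − 0.00282538 ≈ -0.001777 cal.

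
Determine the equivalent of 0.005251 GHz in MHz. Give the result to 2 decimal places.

1 GHz = 1000.00 megahertz.
So 0.005251 × 1000.00 ≈ 5.25 MHz.

5.25 MHz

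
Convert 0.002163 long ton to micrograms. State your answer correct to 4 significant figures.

2.198 × 10^9 micrograms

1 long ton = 1.01605 × 10^12 μg.
So 0.002163 × 1.01605 × 10^12 ≈ 2.198 × 10^9 μg.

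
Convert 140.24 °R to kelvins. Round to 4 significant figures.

°R = K × 9/5.
Applying the formula gives 77.91 K.

77.91 kelvins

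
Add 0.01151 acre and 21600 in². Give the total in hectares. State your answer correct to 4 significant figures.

0.006051 ha

0.01151 acre = 0.00465793 ha and 21600 in² = 0.00139355 ha.
0.00465793 + 0.00139355 ≈ 0.006051 ha.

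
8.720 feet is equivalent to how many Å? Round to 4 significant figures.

1 ft = 3.04800 × 10^9 angstroms.
Then 8.720 × 3.04800 × 10^9 ≈ 2.658 × 10^10 Å.

2.658 × 10^10 angstroms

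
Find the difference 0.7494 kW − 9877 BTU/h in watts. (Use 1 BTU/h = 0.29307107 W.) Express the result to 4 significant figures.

-2145 watts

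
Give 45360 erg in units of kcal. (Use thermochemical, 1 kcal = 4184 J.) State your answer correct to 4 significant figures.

1.084e-6 kilocalories

1 erg = 2.39006e-11 kcal.
So 45360 × 2.39006e-11 ≈ 1.084e-6 kcal.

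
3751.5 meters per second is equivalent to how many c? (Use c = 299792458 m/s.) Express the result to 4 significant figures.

1.251 × 10^-5 c

1 m/s = 3.33564 × 10^-9 times the speed of light.
3751.5 × 3.33564 × 10^-9 ≈ 1.251 × 10^-5 c.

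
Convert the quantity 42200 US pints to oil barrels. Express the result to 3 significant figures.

126 oil barrels

1 US pint = 0.00297619 bbl.
So 42200 × 0.00297619 ≈ 126 bbl.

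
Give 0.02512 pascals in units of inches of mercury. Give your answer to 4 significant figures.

1 pascal = 0.000295300 inches of mercury.
So 0.02512 × 0.000295300 ≈ 7.418e-6 inHg.

7.418e-6 inches of mercury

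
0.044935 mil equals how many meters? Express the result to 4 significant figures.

1 mil = 2.54000e-5 meters.
Thus 0.044935 × 2.54000e-5 ≈ 1.141e-6 m.

1.141e-6 meters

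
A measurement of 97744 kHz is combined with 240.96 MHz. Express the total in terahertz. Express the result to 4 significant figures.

0.0003387 terahertz

97744 kHz = 9.77440e-5 THz and 240.96 MHz = 0.000240960 THz.
9.77440e-5 + 0.000240960 ≈ 0.0003387 THz.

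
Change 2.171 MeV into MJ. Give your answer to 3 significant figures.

3.48 × 10^-19 megajoules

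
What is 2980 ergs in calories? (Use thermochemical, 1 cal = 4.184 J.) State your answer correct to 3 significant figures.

1 erg = 2.39006e-8 calories.
Then 2980 × 2.39006e-8 ≈ 7.12e-5 cal.

7.12e-5 calories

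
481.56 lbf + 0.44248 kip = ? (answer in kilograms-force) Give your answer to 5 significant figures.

481.56 lbf = 218.432 kgf and 0.44248 kip = 200.706 kgf.
218.432 + 200.706 ≈ 419.14 kgf.

419.14 kilograms-force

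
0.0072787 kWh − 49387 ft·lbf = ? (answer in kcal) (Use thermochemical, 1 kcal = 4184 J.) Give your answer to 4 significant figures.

0.0072787 kWh = 6.26274 kcal and 49387 ft·lbf = 16.0038 kcal.
6.26274 − 16.0038 ≈ -9.741 kcal.

-9.741 kcal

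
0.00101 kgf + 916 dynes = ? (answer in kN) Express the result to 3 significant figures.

1.91e-5 kilonewtons

0.00101 kgf = 9.90472e-6 kN and 916 dyn = 9.16000e-6 kN.
9.90472e-6 + 9.16000e-6 ≈ 1.91e-5 kN.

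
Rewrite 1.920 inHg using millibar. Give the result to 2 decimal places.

65.02 millibar

1 inch of mercury = 33.8639 mbar.
So 1.920 × 33.8639 ≈ 65.02 mbar.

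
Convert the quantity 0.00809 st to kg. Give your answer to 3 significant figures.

0.0514 kg

1 stone = 6.35029 kilograms.
Then 0.00809 × 6.35029 ≈ 0.0514 kg.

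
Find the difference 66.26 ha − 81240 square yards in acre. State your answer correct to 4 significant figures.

146.9 acres

66.26 ha = 163.732 acre and 81240 yd² = 16.7851 acre.
163.732 − 16.7851 ≈ 146.9 acre.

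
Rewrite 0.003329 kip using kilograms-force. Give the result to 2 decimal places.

1 kip = 453.592 kilograms-force.
0.003329 × 453.592 ≈ 1.51 kgf.

1.51 kilograms-force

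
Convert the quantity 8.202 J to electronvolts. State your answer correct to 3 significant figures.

5.12e+19 eV

1 joule = 6.24151e+18 eV.
Then 8.202 × 6.24151e+18 ≈ 5.12e+19 eV.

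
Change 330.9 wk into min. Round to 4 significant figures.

1 week = 10080.0 min.
330.9 × 10080.0 ≈ 3.335 × 10^6 min.

3.335 × 10^6 minutes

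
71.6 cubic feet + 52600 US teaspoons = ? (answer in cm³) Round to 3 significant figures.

71.6 ft³ = 2.02749 × 10^6 cm³ and 52600 US tsp = 259261 cm³.
2.02749 × 10^6 + 259261 ≈ 2.29 × 10^6 cm³.

2.29 × 10^6 cm³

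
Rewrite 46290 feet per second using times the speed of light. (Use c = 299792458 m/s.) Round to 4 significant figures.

1 foot per second = 1.01670e-9 c.
Then 46290 × 1.01670e-9 ≈ 4.706e-5 c.

4.706e-5 times the speed of light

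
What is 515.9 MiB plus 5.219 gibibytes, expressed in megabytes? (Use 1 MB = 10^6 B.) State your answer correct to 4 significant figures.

6145 MB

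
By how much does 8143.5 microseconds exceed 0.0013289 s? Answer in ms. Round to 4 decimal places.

6.8146 ms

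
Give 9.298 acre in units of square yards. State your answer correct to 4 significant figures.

45000 square yards

1 acre = 4840.00 square yards.
So 9.298 × 4840.00 ≈ 45000 yd².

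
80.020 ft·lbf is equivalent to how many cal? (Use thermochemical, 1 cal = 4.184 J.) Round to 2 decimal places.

25.93 cal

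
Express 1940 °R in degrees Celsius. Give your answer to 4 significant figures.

804.6 °C

°R = (°C + 273.15) × 9/5.
Applying the formula gives 804.6 °C.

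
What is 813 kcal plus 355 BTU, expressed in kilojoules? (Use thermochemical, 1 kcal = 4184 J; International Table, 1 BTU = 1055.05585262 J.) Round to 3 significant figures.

813 kcal = 3401.59 kJ and 355 BTU = 374.545 kJ.
3401.59 + 374.545 ≈ 3780 kJ.

3780 kilojoules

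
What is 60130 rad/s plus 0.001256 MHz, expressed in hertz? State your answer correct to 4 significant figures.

10830 hertz

60130 rad/s = 9569.99 Hz and 0.001256 MHz = 1256.00 Hz.
9569.99 + 1256.00 ≈ 10830 Hz.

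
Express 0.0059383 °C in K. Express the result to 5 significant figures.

273.16 kelvins

K = °C + 273.15.
Applying the formula gives 273.16 K.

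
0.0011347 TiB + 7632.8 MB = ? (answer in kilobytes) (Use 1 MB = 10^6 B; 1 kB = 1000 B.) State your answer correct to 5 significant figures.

8.8804 × 10^6 kB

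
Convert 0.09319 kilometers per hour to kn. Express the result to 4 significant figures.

1 kilometer per hour = 0.539957 kn.
So 0.09319 × 0.539957 ≈ 0.05032 kn.

0.05032 kn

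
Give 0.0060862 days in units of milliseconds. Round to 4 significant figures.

525800 ms

1 d = 8.64000 × 10^7 ms.
So 0.0060862 × 8.64000 × 10^7 ≈ 525800 ms.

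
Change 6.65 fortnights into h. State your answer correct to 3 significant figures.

2230 hours

1 fortnight = 336.000 hours.
So 6.65 × 336.000 ≈ 2230 h.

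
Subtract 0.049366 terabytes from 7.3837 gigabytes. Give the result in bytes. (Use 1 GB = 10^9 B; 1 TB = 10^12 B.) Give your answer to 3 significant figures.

7.3837 GB = 7.38370e+9 B and 0.049366 TB = 4.93660e+10 B.
7.38370e+9 − 4.93660e+10 ≈ -4.20e+10 B.

-4.20e+10 bytes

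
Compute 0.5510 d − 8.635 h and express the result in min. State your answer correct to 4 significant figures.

275.3 min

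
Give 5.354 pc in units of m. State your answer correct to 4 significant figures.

1 parsec = 3.08568 × 10^16 m.
So 5.354 × 3.08568 × 10^16 ≈ 1.652 × 10^17 m.

1.652 × 10^17 m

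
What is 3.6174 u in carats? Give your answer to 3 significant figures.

3.00 × 10^-23 ct

1 atomic mass unit = 8.30270 × 10^-24 carats.
3.6174 × 8.30270 × 10^-24 ≈ 3.00 × 10^-23 ct.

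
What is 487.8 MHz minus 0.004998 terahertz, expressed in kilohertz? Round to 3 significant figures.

487.8 MHz = 487800 kHz and 0.004998 THz = 4.99800e+6 kHz.
487800 − 4.99800e+6 ≈ -4.51e+6 kHz.

-4.51e+6 kilohertz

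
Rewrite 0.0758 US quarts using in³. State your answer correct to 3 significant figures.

4.38 cubic inches

1 US quart = 57.7500 in³.
Thus 0.0758 × 57.7500 ≈ 4.38 in³.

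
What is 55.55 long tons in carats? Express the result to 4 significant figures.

1 long ton = 5.08023e+6 ct.
Then 55.55 × 5.08023e+6 ≈ 2.822e+8 ct.

2.822e+8 ct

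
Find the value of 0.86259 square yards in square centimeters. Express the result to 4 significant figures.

7212 cm²

1 yd² = 8361.27 cm².
Thus 0.86259 × 8361.27 ≈ 7212 cm².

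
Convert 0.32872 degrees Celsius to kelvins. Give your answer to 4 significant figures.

K = °C + 273.15.
Applying the formula gives 273.5 K.

273.5 kelvins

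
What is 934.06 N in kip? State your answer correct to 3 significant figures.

0.210 kip

1 newton = 0.000224809 kip.
So 934.06 × 0.000224809 ≈ 0.210 kip.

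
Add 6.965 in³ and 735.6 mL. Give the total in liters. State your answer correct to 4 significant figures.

0.8497 L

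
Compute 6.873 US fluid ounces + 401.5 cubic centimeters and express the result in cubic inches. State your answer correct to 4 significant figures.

6.873 US fl oz = 12.4036 in³ and 401.5 cm³ = 24.5010 in³.
12.4036 + 24.5010 ≈ 36.90 in³.

36.90 in³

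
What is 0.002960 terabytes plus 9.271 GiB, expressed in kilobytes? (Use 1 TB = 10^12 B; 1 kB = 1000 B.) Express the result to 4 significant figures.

1.291e+7 kB

0.002960 TB = 2.96000e+6 kB and 9.271 GiB = 9.95466e+6 kB.
2.96000e+6 + 9.95466e+6 ≈ 1.291e+7 kB.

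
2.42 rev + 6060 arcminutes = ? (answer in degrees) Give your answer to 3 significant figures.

2.42 rev = 871.200 ° and 6060 arcmin = 101.000 °.
871.200 + 101.000 ≈ 972 °.

972 degrees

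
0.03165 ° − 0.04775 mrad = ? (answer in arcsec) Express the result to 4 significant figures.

0.03165 ° = 113.940 arcsec and 0.04775 mrad = 9.84914 arcsec.
113.940 − 9.84914 ≈ 104.1 arcsec.

104.1 arcseconds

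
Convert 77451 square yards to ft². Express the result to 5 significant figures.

1 square yard = 9.00000 ft².
Thus 77451 × 9.00000 ≈ 697060 ft².

697060 ft²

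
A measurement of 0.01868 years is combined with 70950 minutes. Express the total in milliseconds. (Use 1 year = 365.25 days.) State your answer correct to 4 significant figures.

0.01868 yr = 5.89496e+8 ms and 70950 min = 4.25700e+9 ms.
5.89496e+8 + 4.25700e+9 ≈ 4.846e+9 ms.

4.846e+9 milliseconds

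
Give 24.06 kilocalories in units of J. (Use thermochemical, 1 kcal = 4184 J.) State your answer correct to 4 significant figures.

100700 joules

1 kcal = 4184.00 joules.
24.06 × 4184.00 ≈ 100700 J.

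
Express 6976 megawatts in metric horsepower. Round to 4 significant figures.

1 MW = 1359.62 metric horsepower.
So 6976 × 1359.62 ≈ 9.485e+6 PS.

9.485e+6 metric horsepower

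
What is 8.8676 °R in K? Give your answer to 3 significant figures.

°R = K × 9/5.
Applying the formula gives 4.93 K.

4.93 K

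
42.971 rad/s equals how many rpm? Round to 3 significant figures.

410 rpm

1 rad/s = 9.54930 rpm.
42.971 × 9.54930 ≈ 410 rpm.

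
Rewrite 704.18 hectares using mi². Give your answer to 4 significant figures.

1 hectare = 0.00386102 mi².
So 704.18 × 0.00386102 ≈ 2.719 mi².

2.719 square miles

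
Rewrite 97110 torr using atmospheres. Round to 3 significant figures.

1 torr = 0.00131579 atmospheres.
So 97110 × 0.00131579 ≈ 128 atm.

128 atm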